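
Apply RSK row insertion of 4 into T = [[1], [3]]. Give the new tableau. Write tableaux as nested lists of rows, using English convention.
[[1, 4], [3]]

4 is larger than every entry of row 1, so it is appended to row 1. The new tableau is [[1, 4], [3]].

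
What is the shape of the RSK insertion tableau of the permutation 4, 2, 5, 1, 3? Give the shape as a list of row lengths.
Row-insert each entry into an empty tableau.

After inserting 4: P = [[4]].
After inserting 2: P = [[2], [4]].
After inserting 5: P = [[2, 5], [4]].
After inserting 1: P = [[1, 5], [2], [4]].
After inserting 3: P = [[1, 3], [2, 5], [4]].

The final insertion tableau P = [[1, 3], [2, 5], [4]] has shape [2, 2, 1].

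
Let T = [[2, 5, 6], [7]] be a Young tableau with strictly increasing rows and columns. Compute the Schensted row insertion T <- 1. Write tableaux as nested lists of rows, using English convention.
[[1, 5, 6], [2], [7]]

In row 1, 1 replaces 2 (the leftmost entry greater than 1); 2 is bumped to row 2. In row 2, 2 replaces 7 (the leftmost entry greater than 2); 7 is bumped to row 3. 7 starts a new row 3. The new tableau is [[1, 5, 6], [2], [7]].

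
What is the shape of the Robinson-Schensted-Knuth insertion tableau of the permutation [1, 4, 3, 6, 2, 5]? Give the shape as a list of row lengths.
Row-insert each entry into an empty tableau.

After inserting 1: P = [[1]].
After inserting 4: P = [[1, 4]].
After inserting 3: P = [[1, 3], [4]].
After inserting 6: P = [[1, 3, 6], [4]].
After inserting 2: P = [[1, 2, 6], [3], [4]].
After inserting 5: P = [[1, 2, 5], [3, 6], [4]].

The final insertion tableau P = [[1, 2, 5], [3, 6], [4]] has shape [3, 2, 1].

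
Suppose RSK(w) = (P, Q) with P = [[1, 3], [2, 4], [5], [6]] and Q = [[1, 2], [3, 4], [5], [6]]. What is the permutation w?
2 6 1 5 4 3

Reverse the RSK construction: for i from n down to 1, find the cell of Q containing i, remove the entry at that cell from P, and reverse-bump it up through P; the value ejected from row 1 is w(i).

Step i=6: Q has 6 at row 4, column 1; remove 6 from row 4 of P and reverse-bump: 6 enters row 3 and ejects 5; 5 enters row 2 and ejects 4; 4 enters row 1 and ejects 3. So w(6) = 3. P is now [[1, 4], [2, 5], [6]].
Step i=5: Q has 5 at row 3, column 1; remove 6 from row 3 of P and reverse-bump: 6 enters row 2 and ejects 5; 5 enters row 1 and ejects 4. So w(5) = 4. P is now [[1, 5], [2, 6]].
Step i=4: Q has 4 at row 2, column 2; remove 6 from row 2 of P and reverse-bump: 6 enters row 1 and ejects 5. So w(4) = 5. P is now [[1, 6], [2]].
Step i=3: Q has 3 at row 2, column 1; remove 2 from row 2 of P and reverse-bump: 2 enters row 1 and ejects 1. So w(3) = 1. P is now [[2, 6]].
Step i=2: Q has 2 at row 1, column 2; remove that cell from P, ejecting 6. So w(2) = 6. P is now [[2]].
Step i=1: Q has 1 at row 1, column 1; remove that cell from P, ejecting 2. So w(1) = 2. P is now [].

So w = 2 6 1 5 4 3.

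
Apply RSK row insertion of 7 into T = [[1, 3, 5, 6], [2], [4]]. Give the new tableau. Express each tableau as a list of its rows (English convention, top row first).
[[1, 3, 5, 6, 7], [2], [4]]

7 is larger than every entry of row 1, so it is appended to row 1. The new tableau is [[1, 3, 5, 6, 7], [2], [4]].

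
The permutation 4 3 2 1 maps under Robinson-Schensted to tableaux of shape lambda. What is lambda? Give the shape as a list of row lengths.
RSK row insertion gives P = [[1], [2], [3], [4]], which has shape [1, 1, 1, 1].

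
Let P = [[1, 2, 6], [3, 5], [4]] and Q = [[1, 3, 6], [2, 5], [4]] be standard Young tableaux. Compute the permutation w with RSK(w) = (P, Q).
4 3 5 1 2 6

Reverse RSK: for i = n, n-1, ..., 1, locate i in Q, remove the corresponding corner cell from P, and reverse-bump its entry up through P; the value ejected from row 1 is w(i).

So w = 4 3 5 1 2 6.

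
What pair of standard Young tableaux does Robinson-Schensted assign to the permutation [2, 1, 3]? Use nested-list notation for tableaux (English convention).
P = [[1, 3], [2]], Q = [[1, 3], [2]]

Insert each entry of the permutation into P by Schensted row insertion, recording in Q the position of each new cell.

Insert 2: appended to row 1. P = [[2]], Q = [[1]].
Insert 1: 1 bumps 2 from row 1; 2 starts row 2. P = [[1], [2]], Q = [[1], [2]].
Insert 3: appended to row 1. P = [[1, 3], [2]], Q = [[1, 3], [2]].

So P = [[1, 3], [2]], Q = [[1, 3], [2]].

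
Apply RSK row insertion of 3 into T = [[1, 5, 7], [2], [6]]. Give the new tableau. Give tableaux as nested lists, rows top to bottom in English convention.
In row 1, 3 replaces 5 (the leftmost entry greater than 3); 5 is bumped to row 2. 5 is appended to row 2. The new tableau is [[1, 3, 7], [2, 5], [6]].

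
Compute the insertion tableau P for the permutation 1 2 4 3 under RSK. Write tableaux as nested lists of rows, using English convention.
Insert 1: appended to row 1. P = [[1]].
Insert 2: appended to row 1. P = [[1, 2]].
Insert 4: appended to row 1. P = [[1, 2, 4]].
Insert 3: 3 bumps 4 from row 1; 4 starts row 2. P = [[1, 2, 3], [4]].

So P = [[1, 2, 3], [4]].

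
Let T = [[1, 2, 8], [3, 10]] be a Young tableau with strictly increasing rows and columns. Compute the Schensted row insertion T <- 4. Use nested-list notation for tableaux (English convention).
[[1, 2, 4], [3, 8], [10]]

In row 1, 4 replaces 8 (the leftmost entry greater than 4); 8 is bumped to row 2. In row 2, 8 replaces 10 (the leftmost entry greater than 8); 10 is bumped to row 3. 10 starts a new row 3. The new tableau is [[1, 2, 4], [3, 8], [10]].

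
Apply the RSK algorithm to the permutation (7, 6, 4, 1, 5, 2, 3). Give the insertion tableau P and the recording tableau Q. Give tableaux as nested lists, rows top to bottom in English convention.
P = [[1, 2, 3], [4, 5], [6], [7]], Q = [[1, 5, 7], [2, 6], [3], [4]]

Insert each entry of the permutation into P by Schensted row insertion, recording in Q the position of each new cell.

Insert 7: appended to row 1. P = [[7]], Q = [[1]].
Insert 6: 6 bumps 7 from row 1; 7 starts row 2. P = [[6], [7]], Q = [[1], [2]].
Insert 4: 4 bumps 6 from row 1; 6 bumps 7 from row 2; 7 starts row 3. P = [[4], [6], [7]], Q = [[1], [2], [3]].
Insert 1: 1 bumps 4 from row 1; 4 bumps 6 from row 2; 6 bumps 7 from row 3; 7 starts row 4. P = [[1], [4], [6], [7]], Q = [[1], [2], [3], [4]].
Insert 5: appended to row 1. P = [[1, 5], [4], [6], [7]], Q = [[1, 5], [2], [3], [4]].
Insert 2: 2 bumps 5 from row 1; 5 appends to row 2. P = [[1, 2], [4, 5], [6], [7]], Q = [[1, 5], [2, 6], [3], [4]].
Insert 3: appended to row 1. P = [[1, 2, 3], [4, 5], [6], [7]], Q = [[1, 5, 7], [2, 6], [3], [4]].

So P = [[1, 2, 3], [4, 5], [6], [7]], Q = [[1, 5, 7], [2, 6], [3], [4]].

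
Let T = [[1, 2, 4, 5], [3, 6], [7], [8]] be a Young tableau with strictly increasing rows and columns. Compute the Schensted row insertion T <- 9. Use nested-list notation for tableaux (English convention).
9 is larger than every entry of row 1, so it is appended to row 1. The new tableau is [[1, 2, 4, 5, 9], [3, 6], [7], [8]].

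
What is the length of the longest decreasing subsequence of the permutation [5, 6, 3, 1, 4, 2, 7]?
3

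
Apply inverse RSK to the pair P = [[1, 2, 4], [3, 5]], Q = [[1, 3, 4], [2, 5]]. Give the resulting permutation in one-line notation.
Reverse RSK: for i = n, n-1, ..., 1, locate i in Q, remove the corresponding corner cell from P, and reverse-bump its entry up through P; the value ejected from row 1 is w(i).

So w = 3 1 2 5 4.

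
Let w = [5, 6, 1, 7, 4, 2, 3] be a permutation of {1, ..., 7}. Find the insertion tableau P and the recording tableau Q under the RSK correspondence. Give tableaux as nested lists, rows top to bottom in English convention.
P = [[1, 2, 3], [4, 6, 7], [5]], Q = [[1, 2, 4], [3, 5, 7], [6]]

Insert each entry of the permutation into P by Schensted row insertion, recording in Q the position of each new cell.

Insert 5: appended to row 1. P = [[5]], Q = [[1]].
Insert 6: appended to row 1. P = [[5, 6]], Q = [[1, 2]].
Insert 1: 1 bumps 5 from row 1; 5 starts row 2. P = [[1, 6], [5]], Q = [[1, 2], [3]].
Insert 7: appended to row 1. P = [[1, 6, 7], [5]], Q = [[1, 2, 4], [3]].
Insert 4: 4 bumps 6 from row 1; 6 appends to row 2. P = [[1, 4, 7], [5, 6]], Q = [[1, 2, 4], [3, 5]].
Insert 2: 2 bumps 4 from row 1; 4 bumps 5 from row 2; 5 starts row 3. P = [[1, 2, 7], [4, 6], [5]], Q = [[1, 2, 4], [3, 5], [6]].
Insert 3: 3 bumps 7 from row 1; 7 appends to row 2. P = [[1, 2, 3], [4, 6, 7], [5]], Q = [[1, 2, 4], [3, 5, 7], [6]].

So P = [[1, 2, 3], [4, 6, 7], [5]], Q = [[1, 2, 4], [3, 5, 7], [6]].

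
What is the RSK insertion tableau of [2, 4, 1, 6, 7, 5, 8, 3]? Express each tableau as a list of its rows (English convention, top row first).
P = [[1, 3, 5, 7, 8], [2, 4], [6]]

Insert 2: appended to row 1. P = [[2]].
Insert 4: appended to row 1. P = [[2, 4]].
Insert 1: 1 bumps 2 from row 1; 2 starts row 2. P = [[1, 4], [2]].
Insert 6: appended to row 1. P = [[1, 4, 6], [2]].
Insert 7: appended to row 1. P = [[1, 4, 6, 7], [2]].
Insert 5: 5 bumps 6 from row 1; 6 appends to row 2. P = [[1, 4, 5, 7], [2, 6]].
Insert 8: appended to row 1. P = [[1, 4, 5, 7, 8], [2, 6]].
Insert 3: 3 bumps 4 from row 1; 4 bumps 6 from row 2; 6 starts row 3. P = [[1, 3, 5, 7, 8], [2, 4], [6]].

So P = [[1, 3, 5, 7, 8], [2, 4], [6]].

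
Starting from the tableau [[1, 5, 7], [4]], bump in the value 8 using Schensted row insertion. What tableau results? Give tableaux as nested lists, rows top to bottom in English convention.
[[1, 5, 7, 8], [4]]

8 is larger than every entry of row 1, so it is appended to row 1. The new tableau is [[1, 5, 7, 8], [4]].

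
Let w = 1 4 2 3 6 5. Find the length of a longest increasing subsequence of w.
4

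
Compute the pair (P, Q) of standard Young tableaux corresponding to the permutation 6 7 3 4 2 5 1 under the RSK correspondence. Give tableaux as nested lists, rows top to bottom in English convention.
Insert each entry of the permutation into P by Schensted row insertion, recording in Q the position of each new cell.

After inserting 6: P = [[6]].
After inserting 7: P = [[6, 7]].
After inserting 3: P = [[3, 7], [6]].
After inserting 4: P = [[3, 4], [6, 7]].
After inserting 2: P = [[2, 4], [3, 7], [6]].
After inserting 5: P = [[2, 4, 5], [3, 7], [6]].
After inserting 1: P = [[1, 4, 5], [2, 7], [3], [6]].

So P = [[1, 4, 5], [2, 7], [3], [6]], Q = [[1, 2, 6], [3, 4], [5], [7]].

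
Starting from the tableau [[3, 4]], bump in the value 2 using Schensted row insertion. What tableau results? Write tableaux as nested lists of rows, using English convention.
[[2, 4], [3]]

In row 1, 2 replaces 3 (the leftmost entry greater than 2); 3 is bumped to row 2. 3 starts a new row 2. The new tableau is [[2, 4], [3]].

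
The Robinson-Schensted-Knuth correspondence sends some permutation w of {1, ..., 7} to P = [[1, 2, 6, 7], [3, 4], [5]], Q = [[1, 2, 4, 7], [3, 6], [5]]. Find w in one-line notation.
Reverse the RSK construction: for i from n down to 1, find the cell of Q containing i, remove the entry at that cell from P, and reverse-bump it up through P; the value ejected from row 1 is w(i).

Step i=7: Q has 7 at row 1, column 4; remove that cell from P, ejecting 7. So w(7) = 7. P is now [[1, 2, 6], [3, 4], [5]].
Step i=6: Q has 6 at row 2, column 2; remove 4 from row 2 of P and reverse-bump: 4 enters row 1 and ejects 2. So w(6) = 2. P is now [[1, 4, 6], [3], [5]].
Step i=5: Q has 5 at row 3, column 1; remove 5 from row 3 of P and reverse-bump: 5 enters row 2 and ejects 3; 3 enters row 1 and ejects 1. So w(5) = 1. P is now [[3, 4, 6], [5]].
Step i=4: Q has 4 at row 1, column 3; remove that cell from P, ejecting 6. So w(4) = 6. P is now [[3, 4], [5]].
Step i=3: Q has 3 at row 2, column 1; remove 5 from row 2 of P and reverse-bump: 5 enters row 1 and ejects 4. So w(3) = 4. P is now [[3, 5]].
Step i=2: Q has 2 at row 1, column 2; remove that cell from P, ejecting 5. So w(2) = 5. P is now [[3]].
Step i=1: Q has 1 at row 1, column 1; remove that cell from P, ejecting 3. So w(1) = 3. P is now [].

So w = 3 5 4 6 1 2 7.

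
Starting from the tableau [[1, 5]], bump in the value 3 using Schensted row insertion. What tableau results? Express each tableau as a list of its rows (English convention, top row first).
In row 1, 3 replaces 5 (the leftmost entry greater than 3); 5 is bumped to row 2. 5 starts a new row 2. The new tableau is [[1, 3], [5]].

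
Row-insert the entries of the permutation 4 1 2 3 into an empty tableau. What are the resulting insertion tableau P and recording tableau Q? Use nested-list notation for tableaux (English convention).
P = [[1, 2, 3], [4]], Q = [[1, 3, 4], [2]]

Insert each entry of the permutation into P by Schensted row insertion, recording in Q the position of each new cell.

Insert 4: appended to row 1. P = [[4]].
Insert 1: 1 bumps 4 from row 1; 4 starts row 2. P = [[1], [4]].
Insert 2: appended to row 1. P = [[1, 2], [4]].
Insert 3: appended to row 1. P = [[1, 2, 3], [4]].

So P = [[1, 2, 3], [4]], Q = [[1, 3, 4], [2]].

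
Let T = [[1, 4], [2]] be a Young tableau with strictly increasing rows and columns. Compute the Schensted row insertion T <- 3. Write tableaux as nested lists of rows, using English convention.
In row 1, 3 replaces 4 (the leftmost entry greater than 3); 4 is bumped to row 2. 4 is appended to row 2. The new tableau is [[1, 3], [2, 4]].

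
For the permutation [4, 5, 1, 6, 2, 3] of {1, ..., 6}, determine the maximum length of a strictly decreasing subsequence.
2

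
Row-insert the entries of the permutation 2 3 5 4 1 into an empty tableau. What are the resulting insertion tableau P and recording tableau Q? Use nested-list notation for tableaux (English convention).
P = [[1, 3, 4], [2], [5]], Q = [[1, 2, 3], [4], [5]]

Insert each entry of the permutation into P by Schensted row insertion, recording in Q the position of each new cell.

Insert 2: appended to row 1. P = [[2]].
Insert 3: appended to row 1. P = [[2, 3]].
Insert 5: appended to row 1. P = [[2, 3, 5]].
Insert 4: 4 bumps 5 from row 1; 5 starts row 2. P = [[2, 3, 4], [5]].
Insert 1: 1 bumps 2 from row 1; 2 bumps 5 from row 2; 5 starts row 3. P = [[1, 3, 4], [2], [5]].

So P = [[1, 3, 4], [2], [5]], Q = [[1, 2, 3], [4], [5]].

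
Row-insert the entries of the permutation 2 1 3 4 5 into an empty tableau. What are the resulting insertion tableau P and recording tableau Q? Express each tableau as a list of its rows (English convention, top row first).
P = [[1, 3, 4, 5], [2]], Q = [[1, 3, 4, 5], [2]]

Insert each entry of the permutation into P by Schensted row insertion, recording in Q the position of each new cell.

Insert 2: appended to row 1. P = [[2]], Q = [[1]].
Insert 1: 1 bumps 2 from row 1; 2 starts row 2. P = [[1], [2]], Q = [[1], [2]].
Insert 3: appended to row 1. P = [[1, 3], [2]], Q = [[1, 3], [2]].
Insert 4: appended to row 1. P = [[1, 3, 4], [2]], Q = [[1, 3, 4], [2]].
Insert 5: appended to row 1. P = [[1, 3, 4, 5], [2]], Q = [[1, 3, 4, 5], [2]].

So P = [[1, 3, 4, 5], [2]], Q = [[1, 3, 4, 5], [2]].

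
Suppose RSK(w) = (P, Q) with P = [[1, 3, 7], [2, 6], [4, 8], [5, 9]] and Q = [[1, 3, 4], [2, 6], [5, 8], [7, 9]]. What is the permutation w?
Reverse RSK: for i = n, n-1, ..., 1, locate i in Q, remove the corresponding corner cell from P, and reverse-bump its entry up through P; the value ejected from row 1 is w(i).

So w = 5 4 6 9 2 8 1 7 3.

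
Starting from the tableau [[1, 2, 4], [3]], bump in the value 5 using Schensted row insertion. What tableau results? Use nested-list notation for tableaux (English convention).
5 is larger than every entry of row 1, so it is appended to row 1. The new tableau is [[1, 2, 4, 5], [3]].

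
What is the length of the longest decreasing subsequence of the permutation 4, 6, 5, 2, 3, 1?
4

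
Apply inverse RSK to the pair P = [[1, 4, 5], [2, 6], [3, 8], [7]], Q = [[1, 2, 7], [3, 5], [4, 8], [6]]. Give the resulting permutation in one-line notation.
7 8 3 2 4 1 6 5

Reverse the RSK construction: for i from n down to 1, find the cell of Q containing i, remove the entry at that cell from P, and reverse-bump it up through P; the value ejected from row 1 is w(i).

Step i=8: Q has 8 at row 3, column 2; remove 8 from row 3 of P and reverse-bump: 8 enters row 2 and ejects 6; 6 enters row 1 and ejects 5. So w(8) = 5. P is now [[1, 4, 6], [2, 8], [3], [7]].
Step i=7: Q has 7 at row 1, column 3; remove that cell from P, ejecting 6. So w(7) = 6. P is now [[1, 4], [2, 8], [3], [7]].
Step i=6: Q has 6 at row 4, column 1; remove 7 from row 4 of P and reverse-bump: 7 enters row 3 and ejects 3; 3 enters row 2 and ejects 2; 2 enters row 1 and ejects 1. So w(6) = 1. P is now [[2, 4], [3, 8], [7]].
Step i=5: Q has 5 at row 2, column 2; remove 8 from row 2 of P and reverse-bump: 8 enters row 1 and ejects 4. So w(5) = 4. P is now [[2, 8], [3], [7]].
Step i=4: Q has 4 at row 3, column 1; remove 7 from row 3 of P and reverse-bump: 7 enters row 2 and ejects 3; 3 enters row 1 and ejects 2. So w(4) = 2. P is now [[3, 8], [7]].
Step i=3: Q has 3 at row 2, column 1; remove 7 from row 2 of P and reverse-bump: 7 enters row 1 and ejects 3. So w(3) = 3. P is now [[7, 8]].
Step i=2: Q has 2 at row 1, column 2; remove that cell from P, ejecting 8. So w(2) = 8. P is now [[7]].
Step i=1: Q has 1 at row 1, column 1; remove that cell from P, ejecting 7. So w(1) = 7. P is now [].

So w = 7 8 3 2 4 1 6 5.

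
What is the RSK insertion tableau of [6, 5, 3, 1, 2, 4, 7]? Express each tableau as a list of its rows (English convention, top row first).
Insert 6: appended to row 1. P = [[6]].
Insert 5: 5 bumps 6 from row 1; 6 starts row 2. P = [[5], [6]].
Insert 3: 3 bumps 5 from row 1; 5 bumps 6 from row 2; 6 starts row 3. P = [[3], [5], [6]].
Insert 1: 1 bumps 3 from row 1; 3 bumps 5 from row 2; 5 bumps 6 from row 3; 6 starts row 4. P = [[1], [3], [5], [6]].
Insert 2: appended to row 1. P = [[1, 2], [3], [5], [6]].
Insert 4: appended to row 1. P = [[1, 2, 4], [3], [5], [6]].
Insert 7: appended to row 1. P = [[1, 2, 4, 7], [3], [5], [6]].

So P = [[1, 2, 4, 7], [3], [5], [6]].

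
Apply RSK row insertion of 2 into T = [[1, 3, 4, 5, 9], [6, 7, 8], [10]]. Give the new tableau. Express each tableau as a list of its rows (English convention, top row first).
[[1, 2, 4, 5, 9], [3, 7, 8], [6], [10]]

In row 1, 2 replaces 3 (the leftmost entry greater than 2); 3 is bumped to row 2. In row 2, 3 replaces 6 (the leftmost entry greater than 3); 6 is bumped to row 3. In row 3, 6 replaces 10 (the leftmost entry greater than 6); 10 is bumped to row 4. 10 starts a new row 4. The new tableau is [[1, 2, 4, 5, 9], [3, 7, 8], [6], [10]].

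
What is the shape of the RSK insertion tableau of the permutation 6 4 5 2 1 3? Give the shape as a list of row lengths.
[2, 2, 1, 1]

RSK row insertion gives P = [[1, 3], [2, 5], [4], [6]], which has shape [2, 2, 1, 1].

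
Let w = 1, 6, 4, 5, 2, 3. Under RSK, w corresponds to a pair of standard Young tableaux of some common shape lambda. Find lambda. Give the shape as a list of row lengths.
[3, 2, 1]

Row-insert each entry into an empty tableau.

After inserting 1: P = [[1]].
After inserting 6: P = [[1, 6]].
After inserting 4: P = [[1, 4], [6]].
After inserting 5: P = [[1, 4, 5], [6]].
After inserting 2: P = [[1, 2, 5], [4], [6]].
After inserting 3: P = [[1, 2, 3], [4, 5], [6]].

The final insertion tableau P = [[1, 2, 3], [4, 5], [6]] has shape [3, 2, 1].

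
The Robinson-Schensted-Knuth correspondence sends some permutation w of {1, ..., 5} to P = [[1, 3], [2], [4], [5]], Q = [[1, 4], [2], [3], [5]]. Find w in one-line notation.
5 4 2 3 1

Reverse the RSK construction: for i from n down to 1, find the cell of Q containing i, remove the entry at that cell from P, and reverse-bump it up through P; the value ejected from row 1 is w(i).

Step i=5: Q has 5 at row 4, column 1; remove 5 from row 4 of P and reverse-bump: 5 enters row 3 and ejects 4; 4 enters row 2 and ejects 2; 2 enters row 1 and ejects 1. So w(5) = 1. P is now [[2, 3], [4], [5]].
Step i=4: Q has 4 at row 1, column 2; remove that cell from P, ejecting 3. So w(4) = 3. P is now [[2], [4], [5]].
Step i=3: Q has 3 at row 3, column 1; remove 5 from row 3 of P and reverse-bump: 5 enters row 2 and ejects 4; 4 enters row 1 and ejects 2. So w(3) = 2. P is now [[4], [5]].
Step i=2: Q has 2 at row 2, column 1; remove 5 from row 2 of P and reverse-bump: 5 enters row 1 and ejects 4. So w(2) = 4. P is now [[5]].
Step i=1: Q has 1 at row 1, column 1; remove that cell from P, ejecting 5. So w(1) = 5. P is now [].

So w = 5 4 2 3 1.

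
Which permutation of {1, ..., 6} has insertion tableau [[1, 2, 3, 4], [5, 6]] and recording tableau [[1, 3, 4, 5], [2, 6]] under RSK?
5 1 2 3 6 4

Reverse RSK: for i = n, n-1, ..., 1, locate i in Q, remove the corresponding corner cell from P, and reverse-bump its entry up through P; the value ejected from row 1 is w(i).

So w = 5 1 2 3 6 4.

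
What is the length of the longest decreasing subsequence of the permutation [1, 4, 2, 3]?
2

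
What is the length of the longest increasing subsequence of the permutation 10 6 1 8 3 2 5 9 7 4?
4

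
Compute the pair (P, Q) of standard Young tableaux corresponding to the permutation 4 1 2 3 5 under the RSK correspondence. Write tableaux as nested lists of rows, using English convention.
Insert each entry of the permutation into P by Schensted row insertion, recording in Q the position of each new cell.

Insert 4: appended to row 1. P = [[4]].
Insert 1: 1 bumps 4 from row 1; 4 starts row 2. P = [[1], [4]].
Insert 2: appended to row 1. P = [[1, 2], [4]].
Insert 3: appended to row 1. P = [[1, 2, 3], [4]].
Insert 5: appended to row 1. P = [[1, 2, 3, 5], [4]].

So P = [[1, 2, 3, 5], [4]], Q = [[1, 3, 4, 5], [2]].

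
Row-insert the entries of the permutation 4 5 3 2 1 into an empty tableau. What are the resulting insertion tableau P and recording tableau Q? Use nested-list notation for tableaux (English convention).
P = [[1, 5], [2], [3], [4]], Q = [[1, 2], [3], [4], [5]]

Insert each entry of the permutation into P by Schensted row insertion, recording in Q the position of each new cell.

Insert 4: appended to row 1. P = [[4]].
Insert 5: appended to row 1. P = [[4, 5]].
Insert 3: 3 bumps 4 from row 1; 4 starts row 2. P = [[3, 5], [4]].
Insert 2: 2 bumps 3 from row 1; 3 bumps 4 from row 2; 4 starts row 3. P = [[2, 5], [3], [4]].
Insert 1: 1 bumps 2 from row 1; 2 bumps 3 from row 2; 3 bumps 4 from row 3; 4 starts row 4. P = [[1, 5], [2], [3], [4]].

So P = [[1, 5], [2], [3], [4]], Q = [[1, 2], [3], [4], [5]].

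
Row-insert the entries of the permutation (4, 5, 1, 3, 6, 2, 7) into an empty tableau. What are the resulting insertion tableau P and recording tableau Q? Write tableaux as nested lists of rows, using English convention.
P = [[1, 2, 6, 7], [3, 5], [4]], Q = [[1, 2, 5, 7], [3, 4], [6]]

Insert each entry of the permutation into P by Schensted row insertion, recording in Q the position of each new cell.

Insert 4: appended to row 1. P = [[4]].
Insert 5: appended to row 1. P = [[4, 5]].
Insert 1: 1 bumps 4 from row 1; 4 starts row 2. P = [[1, 5], [4]].
Insert 3: 3 bumps 5 from row 1; 5 appends to row 2. P = [[1, 3], [4, 5]].
Insert 6: appended to row 1. P = [[1, 3, 6], [4, 5]].
Insert 2: 2 bumps 3 from row 1; 3 bumps 4 from row 2; 4 starts row 3. P = [[1, 2, 6], [3, 5], [4]].
Insert 7: appended to row 1. P = [[1, 2, 6, 7], [3, 5], [4]].

So P = [[1, 2, 6, 7], [3, 5], [4]], Q = [[1, 2, 5, 7], [3, 4], [6]].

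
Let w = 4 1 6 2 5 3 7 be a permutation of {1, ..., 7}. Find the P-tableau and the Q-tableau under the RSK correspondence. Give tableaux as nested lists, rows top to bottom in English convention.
P = [[1, 2, 3, 7], [4, 5], [6]], Q = [[1, 3, 5, 7], [2, 4], [6]]

Insert each entry of the permutation into P by Schensted row insertion, recording in Q the position of each new cell.

Insert 4: appended to row 1. P = [[4]].
Insert 1: 1 bumps 4 from row 1; 4 starts row 2. P = [[1], [4]].
Insert 6: appended to row 1. P = [[1, 6], [4]].
Insert 2: 2 bumps 6 from row 1; 6 appends to row 2. P = [[1, 2], [4, 6]].
Insert 5: appended to row 1. P = [[1, 2, 5], [4, 6]].
Insert 3: 3 bumps 5 from row 1; 5 bumps 6 from row 2; 6 starts row 3. P = [[1, 2, 3], [4, 5], [6]].
Insert 7: appended to row 1. P = [[1, 2, 3, 7], [4, 5], [6]].

So P = [[1, 2, 3, 7], [4, 5], [6]], Q = [[1, 3, 5, 7], [2, 4], [6]].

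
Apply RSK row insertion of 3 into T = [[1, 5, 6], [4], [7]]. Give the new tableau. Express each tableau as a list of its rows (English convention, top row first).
In row 1, 3 replaces 5 (the leftmost entry greater than 3); 5 is bumped to row 2. 5 is appended to row 2. The new tableau is [[1, 3, 6], [4, 5], [7]].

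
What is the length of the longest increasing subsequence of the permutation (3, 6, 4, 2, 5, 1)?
3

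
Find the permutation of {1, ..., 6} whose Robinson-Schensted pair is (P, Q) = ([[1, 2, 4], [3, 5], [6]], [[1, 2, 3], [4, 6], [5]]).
Reverse the RSK construction: for i from n down to 1, find the cell of Q containing i, remove the entry at that cell from P, and reverse-bump it up through P; the value ejected from row 1 is w(i).

Step i=6: Q has 6 at row 2, column 2; remove 5 from row 2 of P and reverse-bump: 5 enters row 1 and ejects 4. So w(6) = 4. P is now [[1, 2, 5], [3], [6]].
Step i=5: Q has 5 at row 3, column 1; remove 6 from row 3 of P and reverse-bump: 6 enters row 2 and ejects 3; 3 enters row 1 and ejects 2. So w(5) = 2. P is now [[1, 3, 5], [6]].
Step i=4: Q has 4 at row 2, column 1; remove 6 from row 2 of P and reverse-bump: 6 enters row 1 and ejects 5. So w(4) = 5. P is now [[1, 3, 6]].
Step i=3: Q has 3 at row 1, column 3; remove that cell from P, ejecting 6. So w(3) = 6. P is now [[1, 3]].
Step i=2: Q has 2 at row 1, column 2; remove that cell from P, ejecting 3. So w(2) = 3. P is now [[1]].
Step i=1: Q has 1 at row 1, column 1; remove that cell from P, ejecting 1. So w(1) = 1. P is now [].

So w = 1 3 6 5 2 4.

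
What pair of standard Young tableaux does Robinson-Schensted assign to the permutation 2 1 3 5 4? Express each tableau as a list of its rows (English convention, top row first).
P = [[1, 3, 4], [2, 5]], Q = [[1, 3, 4], [2, 5]]

Insert each entry of the permutation into P by Schensted row insertion, recording in Q the position of each new cell.

Insert 2: appended to row 1. P = [[2]].
Insert 1: 1 bumps 2 from row 1; 2 starts row 2. P = [[1], [2]].
Insert 3: appended to row 1. P = [[1, 3], [2]].
Insert 5: appended to row 1. P = [[1, 3, 5], [2]].
Insert 4: 4 bumps 5 from row 1; 5 appends to row 2. P = [[1, 3, 4], [2, 5]].

So P = [[1, 3, 4], [2, 5]], Q = [[1, 3, 4], [2, 5]].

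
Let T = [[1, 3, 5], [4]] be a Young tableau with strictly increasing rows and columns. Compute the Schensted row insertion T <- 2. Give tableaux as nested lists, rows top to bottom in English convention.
[[1, 2, 5], [3], [4]]

In row 1, 2 replaces 3 (the leftmost entry greater than 2); 3 is bumped to row 2. In row 2, 3 replaces 4 (the leftmost entry greater than 3); 4 is bumped to row 3. 4 starts a new row 3. The new tableau is [[1, 2, 5], [3], [4]].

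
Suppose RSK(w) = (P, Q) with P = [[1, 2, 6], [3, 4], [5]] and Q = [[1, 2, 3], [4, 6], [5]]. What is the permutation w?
Reverse the RSK construction: for i from n down to 1, find the cell of Q containing i, remove the entry at that cell from P, and reverse-bump it up through P; the value ejected from row 1 is w(i).

Step i=6: Q has 6 at row 2, column 2; remove 4 from row 2 of P and reverse-bump: 4 enters row 1 and ejects 2. So w(6) = 2. P is now [[1, 4, 6], [3], [5]].
Step i=5: Q has 5 at row 3, column 1; remove 5 from row 3 of P and reverse-bump: 5 enters row 2 and ejects 3; 3 enters row 1 and ejects 1. So w(5) = 1. P is now [[3, 4, 6], [5]].
Step i=4: Q has 4 at row 2, column 1; remove 5 from row 2 of P and reverse-bump: 5 enters row 1 and ejects 4. So w(4) = 4. P is now [[3, 5, 6]].
Step i=3: Q has 3 at row 1, column 3; remove that cell from P, ejecting 6. So w(3) = 6. P is now [[3, 5]].
Step i=2: Q has 2 at row 1, column 2; remove that cell from P, ejecting 5. So w(2) = 5. P is now [[3]].
Step i=1: Q has 1 at row 1, column 1; remove that cell from P, ejecting 3. So w(1) = 3. P is now [].

So w = 3 5 6 4 1 2.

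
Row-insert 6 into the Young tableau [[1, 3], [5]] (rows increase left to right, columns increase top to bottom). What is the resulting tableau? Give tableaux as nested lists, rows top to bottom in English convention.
[[1, 3, 6], [5]]

6 is larger than every entry of row 1, so it is appended to row 1. The new tableau is [[1, 3, 6], [5]].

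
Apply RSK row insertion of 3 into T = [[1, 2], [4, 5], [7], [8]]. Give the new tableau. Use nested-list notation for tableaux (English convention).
3 is larger than every entry of row 1, so it is appended to row 1. The new tableau is [[1, 2, 3], [4, 5], [7], [8]].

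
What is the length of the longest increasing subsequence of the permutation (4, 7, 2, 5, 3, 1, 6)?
3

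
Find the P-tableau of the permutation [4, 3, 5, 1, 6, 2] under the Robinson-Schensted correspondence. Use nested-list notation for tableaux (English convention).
P = [[1, 2, 6], [3, 5], [4]]

Insert 4: appended to row 1. P = [[4]].
Insert 3: 3 bumps 4 from row 1; 4 starts row 2. P = [[3], [4]].
Insert 5: appended to row 1. P = [[3, 5], [4]].
Insert 1: 1 bumps 3 from row 1; 3 bumps 4 from row 2; 4 starts row 3. P = [[1, 5], [3], [4]].
Insert 6: appended to row 1. P = [[1, 5, 6], [3], [4]].
Insert 2: 2 bumps 5 from row 1; 5 appends to row 2. P = [[1, 2, 6], [3, 5], [4]].

So P = [[1, 2, 6], [3, 5], [4]].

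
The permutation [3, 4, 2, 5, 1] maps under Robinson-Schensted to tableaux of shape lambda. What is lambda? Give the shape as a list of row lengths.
[3, 1, 1]

Row-insert each entry into an empty tableau.

After inserting 3: P = [[3]].
After inserting 4: P = [[3, 4]].
After inserting 2: P = [[2, 4], [3]].
After inserting 5: P = [[2, 4, 5], [3]].
After inserting 1: P = [[1, 4, 5], [2], [3]].

The final insertion tableau P = [[1, 4, 5], [2], [3]] has shape [3, 1, 1].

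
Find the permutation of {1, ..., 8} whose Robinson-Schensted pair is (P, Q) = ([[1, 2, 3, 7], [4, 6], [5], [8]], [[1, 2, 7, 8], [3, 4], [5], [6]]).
5 8 1 6 4 2 3 7

Reverse the RSK construction: for i from n down to 1, find the cell of Q containing i, remove the entry at that cell from P, and reverse-bump it up through P; the value ejected from row 1 is w(i).

Step i=8: Q has 8 at row 1, column 4; remove that cell from P, ejecting 7. So w(8) = 7. P is now [[1, 2, 3], [4, 6], [5], [8]].
Step i=7: Q has 7 at row 1, column 3; remove that cell from P, ejecting 3. So w(7) = 3. P is now [[1, 2], [4, 6], [5], [8]].
Step i=6: Q has 6 at row 4, column 1; remove 8 from row 4 of P and reverse-bump: 8 enters row 3 and ejects 5; 5 enters row 2 and ejects 4; 4 enters row 1 and ejects 2. So w(6) = 2. P is now [[1, 4], [5, 6], [8]].
Step i=5: Q has 5 at row 3, column 1; remove 8 from row 3 of P and reverse-bump: 8 enters row 2 and ejects 6; 6 enters row 1 and ejects 4. So w(5) = 4. P is now [[1, 6], [5, 8]].
Step i=4: Q has 4 at row 2, column 2; remove 8 from row 2 of P and reverse-bump: 8 enters row 1 and ejects 6. So w(4) = 6. P is now [[1, 8], [5]].
Step i=3: Q has 3 at row 2, column 1; remove 5 from row 2 of P and reverse-bump: 5 enters row 1 and ejects 1. So w(3) = 1. P is now [[5, 8]].
Step i=2: Q has 2 at row 1, column 2; remove that cell from P, ejecting 8. So w(2) = 8. P is now [[5]].
Step i=1: Q has 1 at row 1, column 1; remove that cell from P, ejecting 5. So w(1) = 5. P is now [].

So w = 5 8 1 6 4 2 3 7.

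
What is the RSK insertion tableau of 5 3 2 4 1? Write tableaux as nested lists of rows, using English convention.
P = [[1, 4], [2], [3], [5]]

Insert 5: appended to row 1. P = [[5]].
Insert 3: 3 bumps 5 from row 1; 5 starts row 2. P = [[3], [5]].
Insert 2: 2 bumps 3 from row 1; 3 bumps 5 from row 2; 5 starts row 3. P = [[2], [3], [5]].
Insert 4: appended to row 1. P = [[2, 4], [3], [5]].
Insert 1: 1 bumps 2 from row 1; 2 bumps 3 from row 2; 3 bumps 5 from row 3; 5 starts row 4. P = [[1, 4], [2], [3], [5]].

So P = [[1, 4], [2], [3], [5]].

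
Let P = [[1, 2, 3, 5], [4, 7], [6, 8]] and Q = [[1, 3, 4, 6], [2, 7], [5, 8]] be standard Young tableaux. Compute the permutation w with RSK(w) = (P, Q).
6 1 2 4 3 8 7 5

Reverse the RSK construction: for i from n down to 1, find the cell of Q containing i, remove the entry at that cell from P, and reverse-bump it up through P; the value ejected from row 1 is w(i).

Step i=8: Q has 8 at row 3, column 2; remove 8 from row 3 of P and reverse-bump: 8 enters row 2 and ejects 7; 7 enters row 1 and ejects 5. So w(8) = 5. P is now [[1, 2, 3, 7], [4, 8], [6]].
Step i=7: Q has 7 at row 2, column 2; remove 8 from row 2 of P and reverse-bump: 8 enters row 1 and ejects 7. So w(7) = 7. P is now [[1, 2, 3, 8], [4], [6]].
Step i=6: Q has 6 at row 1, column 4; remove that cell from P, ejecting 8. So w(6) = 8. P is now [[1, 2, 3], [4], [6]].
Step i=5: Q has 5 at row 3, column 1; remove 6 from row 3 of P and reverse-bump: 6 enters row 2 and ejects 4; 4 enters row 1 and ejects 3. So w(5) = 3. P is now [[1, 2, 4], [6]].
Step i=4: Q has 4 at row 1, column 3; remove that cell from P, ejecting 4. So w(4) = 4. P is now [[1, 2], [6]].
Step i=3: Q has 3 at row 1, column 2; remove that cell from P, ejecting 2. So w(3) = 2. P is now [[1], [6]].
Step i=2: Q has 2 at row 2, column 1; remove 6 from row 2 of P and reverse-bump: 6 enters row 1 and ejects 1. So w(2) = 1. P is now [[6]].
Step i=1: Q has 1 at row 1, column 1; remove that cell from P, ejecting 6. So w(1) = 6. P is now [].

So w = 6 1 2 4 3 8 7 5.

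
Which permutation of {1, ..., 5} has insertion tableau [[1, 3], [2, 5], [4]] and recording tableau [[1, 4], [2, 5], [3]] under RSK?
4 2 1 5 3

Reverse RSK: for i = n, n-1, ..., 1, locate i in Q, remove the corresponding corner cell from P, and reverse-bump its entry up through P; the value ejected from row 1 is w(i).

So w = 4 2 1 5 3.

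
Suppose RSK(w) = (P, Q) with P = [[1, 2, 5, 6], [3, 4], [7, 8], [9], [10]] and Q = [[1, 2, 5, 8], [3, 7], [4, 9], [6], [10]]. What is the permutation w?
3 10 7 4 9 1 5 8 6 2

Reverse the RSK construction: for i from n down to 1, find the cell of Q containing i, remove the entry at that cell from P, and reverse-bump it up through P; the value ejected from row 1 is w(i).

Step i=10: Q has 10 at row 5, column 1; remove 10 from row 5 of P and reverse-bump: 10 enters row 4 and ejects 9; 9 enters row 3 and ejects 8; 8 enters row 2 and ejects 4; 4 enters row 1 and ejects 2. So w(10) = 2. P is now [[1, 4, 5, 6], [3, 8], [7, 9], [10]].
Step i=9: Q has 9 at row 3, column 2; remove 9 from row 3 of P and reverse-bump: 9 enters row 2 and ejects 8; 8 enters row 1 and ejects 6. So w(9) = 6. P is now [[1, 4, 5, 8], [3, 9], [7], [10]].
Step i=8: Q has 8 at row 1, column 4; remove that cell from P, ejecting 8. So w(8) = 8. P is now [[1, 4, 5], [3, 9], [7], [10]].
Step i=7: Q has 7 at row 2, column 2; remove 9 from row 2 of P and reverse-bump: 9 enters row 1 and ejects 5. So w(7) = 5. P is now [[1, 4, 9], [3], [7], [10]].
Step i=6: Q has 6 at row 4, column 1; remove 10 from row 4 of P and reverse-bump: 10 enters row 3 and ejects 7; 7 enters row 2 and ejects 3; 3 enters row 1 and ejects 1. So w(6) = 1. P is now [[3, 4, 9], [7], [10]].
Step i=5: Q has 5 at row 1, column 3; remove that cell from P, ejecting 9. So w(5) = 9. P is now [[3, 4], [7], [10]].
Step i=4: Q has 4 at row 3, column 1; remove 10 from row 3 of P and reverse-bump: 10 enters row 2 and ejects 7; 7 enters row 1 and ejects 4. So w(4) = 4. P is now [[3, 7], [10]].
Step i=3: Q has 3 at row 2, column 1; remove 10 from row 2 of P and reverse-bump: 10 enters row 1 and ejects 7. So w(3) = 7. P is now [[3, 10]].
Step i=2: Q has 2 at row 1, column 2; remove that cell from P, ejecting 10. So w(2) = 10. P is now [[3]].
Step i=1: Q has 1 at row 1, column 1; remove that cell from P, ejecting 3. So w(1) = 3. P is now [].

So w = 3 10 7 4 9 1 5 8 6 2.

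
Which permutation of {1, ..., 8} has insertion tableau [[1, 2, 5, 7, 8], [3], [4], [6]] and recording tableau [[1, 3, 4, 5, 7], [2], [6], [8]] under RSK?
6 1 4 5 7 3 8 2

Reverse the RSK construction: for i from n down to 1, find the cell of Q containing i, remove the entry at that cell from P, and reverse-bump it up through P; the value ejected from row 1 is w(i).

Step i=8: Q has 8 at row 4, column 1; remove 6 from row 4 of P and reverse-bump: 6 enters row 3 and ejects 4; 4 enters row 2 and ejects 3; 3 enters row 1 and ejects 2. So w(8) = 2. P is now [[1, 3, 5, 7, 8], [4], [6]].
Step i=7: Q has 7 at row 1, column 5; remove that cell from P, ejecting 8. So w(7) = 8. P is now [[1, 3, 5, 7], [4], [6]].
Step i=6: Q has 6 at row 3, column 1; remove 6 from row 3 of P and reverse-bump: 6 enters row 2 and ejects 4; 4 enters row 1 and ejects 3. So w(6) = 3. P is now [[1, 4, 5, 7], [6]].
Step i=5: Q has 5 at row 1, column 4; remove that cell from P, ejecting 7. So w(5) = 7. P is now [[1, 4, 5], [6]].
Step i=4: Q has 4 at row 1, column 3; remove that cell from P, ejecting 5. So w(4) = 5. P is now [[1, 4], [6]].
Step i=3: Q has 3 at row 1, column 2; remove that cell from P, ejecting 4. So w(3) = 4. P is now [[1], [6]].
Step i=2: Q has 2 at row 2, column 1; remove 6 from row 2 of P and reverse-bump: 6 enters row 1 and ejects 1. So w(2) = 1. P is now [[6]].
Step i=1: Q has 1 at row 1, column 1; remove that cell from P, ejecting 6. So w(1) = 6. P is now [].

So w = 6 1 4 5 7 3 8 2.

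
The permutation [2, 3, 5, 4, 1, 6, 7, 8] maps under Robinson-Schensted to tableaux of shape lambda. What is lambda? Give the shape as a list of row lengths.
[6, 1, 1]

RSK row insertion gives P = [[1, 3, 4, 6, 7, 8], [2], [5]], which has shape [6, 1, 1].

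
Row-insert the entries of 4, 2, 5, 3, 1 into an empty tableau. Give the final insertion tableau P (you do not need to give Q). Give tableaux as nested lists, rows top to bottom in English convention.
Insert 4: appended to row 1. P = [[4]].
Insert 2: 2 bumps 4 from row 1; 4 starts row 2. P = [[2], [4]].
Insert 5: appended to row 1. P = [[2, 5], [4]].
Insert 3: 3 bumps 5 from row 1; 5 appends to row 2. P = [[2, 3], [4, 5]].
Insert 1: 1 bumps 2 from row 1; 2 bumps 4 from row 2; 4 starts row 3. P = [[1, 3], [2, 5], [4]].

So P = [[1, 3], [2, 5], [4]].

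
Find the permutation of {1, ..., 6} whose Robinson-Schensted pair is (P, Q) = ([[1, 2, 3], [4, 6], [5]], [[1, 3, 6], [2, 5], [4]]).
5 4 6 1 2 3

Reverse the RSK construction: for i from n down to 1, find the cell of Q containing i, remove the entry at that cell from P, and reverse-bump it up through P; the value ejected from row 1 is w(i).

Step i=6: Q has 6 at row 1, column 3; remove that cell from P, ejecting 3. So w(6) = 3. P is now [[1, 2], [4, 6], [5]].
Step i=5: Q has 5 at row 2, column 2; remove 6 from row 2 of P and reverse-bump: 6 enters row 1 and ejects 2. So w(5) = 2. P is now [[1, 6], [4], [5]].
Step i=4: Q has 4 at row 3, column 1; remove 5 from row 3 of P and reverse-bump: 5 enters row 2 and ejects 4; 4 enters row 1 and ejects 1. So w(4) = 1. P is now [[4, 6], [5]].
Step i=3: Q has 3 at row 1, column 2; remove that cell from P, ejecting 6. So w(3) = 6. P is now [[4], [5]].
Step i=2: Q has 2 at row 2, column 1; remove 5 from row 2 of P and reverse-bump: 5 enters row 1 and ejects 4. So w(2) = 4. P is now [[5]].
Step i=1: Q has 1 at row 1, column 1; remove that cell from P, ejecting 5. So w(1) = 5. P is now [].

So w = 5 4 6 1 2 3.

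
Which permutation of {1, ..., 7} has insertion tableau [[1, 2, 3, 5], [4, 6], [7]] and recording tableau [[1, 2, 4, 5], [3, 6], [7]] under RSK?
Reverse the RSK construction: for i from n down to 1, find the cell of Q containing i, remove the entry at that cell from P, and reverse-bump it up through P; the value ejected from row 1 is w(i).

Step i=7: Q has 7 at row 3, column 1; remove 7 from row 3 of P and reverse-bump: 7 enters row 2 and ejects 6; 6 enters row 1 and ejects 5. So w(7) = 5. P is now [[1, 2, 3, 6], [4, 7]].
Step i=6: Q has 6 at row 2, column 2; remove 7 from row 2 of P and reverse-bump: 7 enters row 1 and ejects 6. So w(6) = 6. P is now [[1, 2, 3, 7], [4]].
Step i=5: Q has 5 at row 1, column 4; remove that cell from P, ejecting 7. So w(5) = 7. P is now [[1, 2, 3], [4]].
Step i=4: Q has 4 at row 1, column 3; remove that cell from P, ejecting 3. So w(4) = 3. P is now [[1, 2], [4]].
Step i=3: Q has 3 at row 2, column 1; remove 4 from row 2 of P and reverse-bump: 4 enters row 1 and ejects 2. So w(3) = 2. P is now [[1, 4]].
Step i=2: Q has 2 at row 1, column 2; remove that cell from P, ejecting 4. So w(2) = 4. P is now [[1]].
Step i=1: Q has 1 at row 1, column 1; remove that cell from P, ejecting 1. So w(1) = 1. P is now [].

So w = 1 4 2 3 7 6 5.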